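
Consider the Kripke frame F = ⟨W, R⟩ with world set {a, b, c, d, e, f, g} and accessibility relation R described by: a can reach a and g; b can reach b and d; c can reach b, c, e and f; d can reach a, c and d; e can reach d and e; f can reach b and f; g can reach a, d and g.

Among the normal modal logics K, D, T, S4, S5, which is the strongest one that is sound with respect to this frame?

T

Serial (axiom D): yes — every world has a successor (e.g. a R a).
Reflexive (axiom T): yes — every world is R-related to itself.
Transitive (axiom 4): no — a R g and g R d, but not a R d.
Euclidean (axiom 5): no — c R b and c R e, but not b R e.
So F validates K, D, T; S4 would additionally require R to be transitive. The strongest is T.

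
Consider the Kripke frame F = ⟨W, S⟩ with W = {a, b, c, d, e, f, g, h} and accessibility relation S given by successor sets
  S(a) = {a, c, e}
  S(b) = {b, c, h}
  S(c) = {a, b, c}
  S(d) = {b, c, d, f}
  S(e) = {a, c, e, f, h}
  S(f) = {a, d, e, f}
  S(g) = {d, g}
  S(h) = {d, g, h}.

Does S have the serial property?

Serial: yes — every world has a successor (e.g. a S a).

Yes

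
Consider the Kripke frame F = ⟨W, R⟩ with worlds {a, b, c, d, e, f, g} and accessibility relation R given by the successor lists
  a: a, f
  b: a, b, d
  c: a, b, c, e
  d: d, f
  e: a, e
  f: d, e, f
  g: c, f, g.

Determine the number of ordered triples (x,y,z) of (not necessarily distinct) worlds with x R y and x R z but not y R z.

Enumerating: (a,f,a), (b,a,b), (b,a,d), (b,d,a), (b,d,b), (c,a,b), (c,a,c), (c,a,e), (c,b,c), (c,b,e), (c,e,b), (c,e,c), … and 8 more.
Total: 20.

20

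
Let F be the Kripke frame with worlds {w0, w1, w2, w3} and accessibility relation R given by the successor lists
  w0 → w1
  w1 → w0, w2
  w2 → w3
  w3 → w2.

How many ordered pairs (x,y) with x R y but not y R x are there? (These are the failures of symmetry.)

1

Enumerating: (w1,w2).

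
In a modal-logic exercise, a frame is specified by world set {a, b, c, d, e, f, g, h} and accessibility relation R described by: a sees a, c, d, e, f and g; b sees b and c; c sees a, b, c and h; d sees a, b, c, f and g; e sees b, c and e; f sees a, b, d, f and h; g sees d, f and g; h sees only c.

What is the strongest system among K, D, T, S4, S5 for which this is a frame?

Serial (axiom D): yes — every world has a successor (e.g. a R a).
Reflexive (axiom T): no — d is not related to itself.
Transitive (axiom 4): no — a R c and c R b, but not a R b.
Euclidean (axiom 5): no — a R c and a R d, but not c R d.
So F validates K, D; T would additionally require R to be reflexive. The strongest is D.

D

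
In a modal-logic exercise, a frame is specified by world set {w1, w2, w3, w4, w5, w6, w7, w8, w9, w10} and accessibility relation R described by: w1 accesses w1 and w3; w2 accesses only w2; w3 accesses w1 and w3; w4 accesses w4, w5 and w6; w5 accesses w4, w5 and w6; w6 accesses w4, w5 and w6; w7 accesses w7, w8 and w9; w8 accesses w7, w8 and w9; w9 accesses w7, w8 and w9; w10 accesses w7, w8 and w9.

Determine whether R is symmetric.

Symmetric: no — w10 R w7 but not w7 R w10.

No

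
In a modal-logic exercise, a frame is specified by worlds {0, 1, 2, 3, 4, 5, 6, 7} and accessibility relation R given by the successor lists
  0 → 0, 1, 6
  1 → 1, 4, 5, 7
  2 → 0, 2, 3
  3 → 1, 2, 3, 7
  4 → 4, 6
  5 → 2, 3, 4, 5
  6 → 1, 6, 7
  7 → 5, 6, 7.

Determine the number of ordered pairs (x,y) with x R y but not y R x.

14

Enumerating: (0,1), (0,6), (1,4), (1,5), (1,7), (2,0), (3,1), (3,7), (4,6), (5,2), (5,3), (5,4), (6,1), (7,5).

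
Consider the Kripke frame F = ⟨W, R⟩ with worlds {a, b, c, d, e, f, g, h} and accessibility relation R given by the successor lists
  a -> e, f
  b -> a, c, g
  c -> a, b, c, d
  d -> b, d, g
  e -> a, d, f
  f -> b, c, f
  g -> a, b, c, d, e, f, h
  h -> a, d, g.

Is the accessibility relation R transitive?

No

Transitive: no — a R e and e R d, but not a R d.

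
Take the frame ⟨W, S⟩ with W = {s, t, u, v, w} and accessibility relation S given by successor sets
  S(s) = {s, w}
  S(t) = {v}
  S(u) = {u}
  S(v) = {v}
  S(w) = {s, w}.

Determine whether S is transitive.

Transitive: yes — every two-step S-path is closed by a direct edge.

Yes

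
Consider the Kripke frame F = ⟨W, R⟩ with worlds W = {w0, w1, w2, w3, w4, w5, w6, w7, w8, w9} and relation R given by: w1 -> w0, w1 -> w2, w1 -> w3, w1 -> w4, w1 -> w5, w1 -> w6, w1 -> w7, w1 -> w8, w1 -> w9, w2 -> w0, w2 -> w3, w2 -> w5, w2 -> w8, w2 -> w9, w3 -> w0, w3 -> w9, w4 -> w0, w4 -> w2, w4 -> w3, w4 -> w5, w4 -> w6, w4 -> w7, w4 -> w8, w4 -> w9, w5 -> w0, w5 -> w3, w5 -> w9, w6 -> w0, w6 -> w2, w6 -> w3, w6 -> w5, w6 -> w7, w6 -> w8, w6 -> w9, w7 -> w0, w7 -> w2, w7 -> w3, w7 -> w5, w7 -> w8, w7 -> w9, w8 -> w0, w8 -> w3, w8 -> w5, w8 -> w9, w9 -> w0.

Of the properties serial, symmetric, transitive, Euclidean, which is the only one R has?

Serial: no — w0 has no R-successor.
Symmetric: no — w1 R w0 but not w0 R w1.
Transitive: yes — every two-step R-path is closed by a direct edge.
Euclidean: no — w1 R w0 and w1 R w2, but not w0 R w2.
Only transitive holds.

transitive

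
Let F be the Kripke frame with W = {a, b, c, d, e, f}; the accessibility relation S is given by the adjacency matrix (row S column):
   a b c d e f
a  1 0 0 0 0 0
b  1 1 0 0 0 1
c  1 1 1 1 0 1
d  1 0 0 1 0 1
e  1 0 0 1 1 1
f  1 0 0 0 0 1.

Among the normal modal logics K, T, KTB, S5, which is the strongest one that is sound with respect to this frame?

Reflexive (axiom T): yes — every world is S-related to itself.
Symmetric (axiom B): no — b S a but not a S b.
Euclidean (axiom 5): no — b S a and b S f, but not a S f.
So F validates K, T; KTB would additionally require S to be symmetric. The strongest is T.

T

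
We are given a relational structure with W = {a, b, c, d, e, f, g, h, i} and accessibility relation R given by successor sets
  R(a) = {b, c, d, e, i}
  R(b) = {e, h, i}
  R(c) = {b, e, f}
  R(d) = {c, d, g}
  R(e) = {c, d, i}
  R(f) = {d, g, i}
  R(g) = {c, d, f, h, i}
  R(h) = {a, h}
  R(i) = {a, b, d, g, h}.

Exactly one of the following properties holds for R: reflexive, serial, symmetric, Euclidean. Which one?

Reflexive: no — a is not related to itself.
Serial: yes — every world has a successor (e.g. a R b).
Symmetric: no — a R b but not b R a.
Euclidean: no — a R b and a R c, but not b R c.
Only serial holds.

serial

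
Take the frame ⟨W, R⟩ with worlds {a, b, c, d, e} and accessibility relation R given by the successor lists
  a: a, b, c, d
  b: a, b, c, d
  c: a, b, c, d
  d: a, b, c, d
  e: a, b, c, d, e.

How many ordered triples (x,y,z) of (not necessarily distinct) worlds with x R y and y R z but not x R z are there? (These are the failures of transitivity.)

0

R is transitive; there are no such tuples.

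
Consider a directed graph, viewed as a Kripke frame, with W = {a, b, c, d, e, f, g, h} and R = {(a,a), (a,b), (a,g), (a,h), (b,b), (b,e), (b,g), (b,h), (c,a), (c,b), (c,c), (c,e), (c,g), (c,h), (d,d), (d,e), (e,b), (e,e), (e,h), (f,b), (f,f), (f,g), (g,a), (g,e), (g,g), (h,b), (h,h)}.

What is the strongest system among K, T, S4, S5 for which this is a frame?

Reflexive (axiom T): yes — every world is R-related to itself.
Transitive (axiom 4): no — a R b and b R e, but not a R e.
Euclidean (axiom 5): no — a R g and a R b, but not g R b.
So F validates K, T; S4 would additionally require R to be transitive. The strongest is T.

T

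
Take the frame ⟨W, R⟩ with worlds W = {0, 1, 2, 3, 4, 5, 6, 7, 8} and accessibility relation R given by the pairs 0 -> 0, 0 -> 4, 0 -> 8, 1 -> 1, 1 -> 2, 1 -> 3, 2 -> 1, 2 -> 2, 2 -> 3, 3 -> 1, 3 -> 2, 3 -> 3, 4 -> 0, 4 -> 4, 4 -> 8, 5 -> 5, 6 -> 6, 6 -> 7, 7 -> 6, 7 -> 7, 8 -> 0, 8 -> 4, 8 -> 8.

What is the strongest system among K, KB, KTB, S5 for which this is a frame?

S5

Symmetric (axiom B): yes — every pair in R has its reverse in R.
Reflexive (axiom T): yes — every world is R-related to itself.
Euclidean (axiom 5): yes — any two successors of a common world are R-related.
So F validates K, KB, KTB, S5. The strongest is S5.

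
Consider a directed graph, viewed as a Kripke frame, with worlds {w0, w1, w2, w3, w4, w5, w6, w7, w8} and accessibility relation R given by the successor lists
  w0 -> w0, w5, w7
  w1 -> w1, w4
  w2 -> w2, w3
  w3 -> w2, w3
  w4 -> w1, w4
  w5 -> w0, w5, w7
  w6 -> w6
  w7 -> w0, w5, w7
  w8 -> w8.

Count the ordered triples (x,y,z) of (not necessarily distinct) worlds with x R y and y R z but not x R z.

0

R is transitive; there are no such tuples.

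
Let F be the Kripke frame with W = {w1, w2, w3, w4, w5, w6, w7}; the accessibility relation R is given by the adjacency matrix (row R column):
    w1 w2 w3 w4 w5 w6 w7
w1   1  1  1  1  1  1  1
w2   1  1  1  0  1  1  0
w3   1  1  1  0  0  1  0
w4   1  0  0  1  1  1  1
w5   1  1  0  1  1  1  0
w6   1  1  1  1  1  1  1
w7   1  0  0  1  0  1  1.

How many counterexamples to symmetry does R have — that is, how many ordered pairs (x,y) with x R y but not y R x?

R is symmetric; there are no such tuples.

0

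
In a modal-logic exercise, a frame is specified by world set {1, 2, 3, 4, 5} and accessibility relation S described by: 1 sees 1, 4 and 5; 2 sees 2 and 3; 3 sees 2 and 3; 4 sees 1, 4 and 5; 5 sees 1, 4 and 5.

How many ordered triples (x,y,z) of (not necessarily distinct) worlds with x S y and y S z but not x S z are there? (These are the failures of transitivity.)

S is transitive; there are no such tuples.

0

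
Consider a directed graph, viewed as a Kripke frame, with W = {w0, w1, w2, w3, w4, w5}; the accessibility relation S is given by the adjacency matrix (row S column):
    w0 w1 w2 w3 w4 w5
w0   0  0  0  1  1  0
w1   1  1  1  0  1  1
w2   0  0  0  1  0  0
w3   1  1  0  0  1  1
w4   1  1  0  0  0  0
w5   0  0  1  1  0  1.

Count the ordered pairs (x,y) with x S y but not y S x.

Enumerating: (w1,w0), (w1,w2), (w1,w5), (w2,w3), (w3,w1), (w3,w4), (w5,w2).

7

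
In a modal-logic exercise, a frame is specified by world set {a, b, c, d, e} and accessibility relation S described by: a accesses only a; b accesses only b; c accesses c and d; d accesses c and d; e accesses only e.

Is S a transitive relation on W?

Transitive: yes — every two-step S-path is closed by a direct edge.

Yes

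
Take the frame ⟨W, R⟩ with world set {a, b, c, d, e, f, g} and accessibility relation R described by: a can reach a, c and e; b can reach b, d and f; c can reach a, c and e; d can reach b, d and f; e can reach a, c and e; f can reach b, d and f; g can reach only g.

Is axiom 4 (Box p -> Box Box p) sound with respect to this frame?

Yes

By correspondence theory, 4 is valid on a frame iff R is transitive.
Transitive: yes — every two-step R-path is closed by a direct edge.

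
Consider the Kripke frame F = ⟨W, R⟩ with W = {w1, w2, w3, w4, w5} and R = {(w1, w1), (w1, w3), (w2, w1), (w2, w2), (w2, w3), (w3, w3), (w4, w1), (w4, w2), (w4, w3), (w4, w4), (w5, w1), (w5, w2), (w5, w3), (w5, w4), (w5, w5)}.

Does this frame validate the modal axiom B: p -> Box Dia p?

No

The schema B characterises exactly the symmetric frames.
Symmetric: no — w1 R w3 but not w3 R w1.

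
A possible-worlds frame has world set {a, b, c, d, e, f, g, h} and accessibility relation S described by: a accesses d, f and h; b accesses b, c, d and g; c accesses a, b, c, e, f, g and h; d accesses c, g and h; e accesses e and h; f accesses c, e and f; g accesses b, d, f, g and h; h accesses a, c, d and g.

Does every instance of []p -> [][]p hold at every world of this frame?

No

The schema 4 characterises exactly the transitive frames.
Transitive: no — a S d and d S c, but not a S c.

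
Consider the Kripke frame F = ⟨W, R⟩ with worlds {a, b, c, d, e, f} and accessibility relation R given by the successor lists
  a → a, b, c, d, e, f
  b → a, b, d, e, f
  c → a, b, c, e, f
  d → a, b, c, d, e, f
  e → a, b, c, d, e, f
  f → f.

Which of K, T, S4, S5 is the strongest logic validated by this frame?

T

Reflexive (axiom T): yes — every world is R-related to itself.
Transitive (axiom 4): no — b R a and a R c, but not b R c.
Euclidean (axiom 5): no — a R b and a R c, but not b R c.
So F validates K, T; S4 would additionally require R to be transitive. The strongest is T.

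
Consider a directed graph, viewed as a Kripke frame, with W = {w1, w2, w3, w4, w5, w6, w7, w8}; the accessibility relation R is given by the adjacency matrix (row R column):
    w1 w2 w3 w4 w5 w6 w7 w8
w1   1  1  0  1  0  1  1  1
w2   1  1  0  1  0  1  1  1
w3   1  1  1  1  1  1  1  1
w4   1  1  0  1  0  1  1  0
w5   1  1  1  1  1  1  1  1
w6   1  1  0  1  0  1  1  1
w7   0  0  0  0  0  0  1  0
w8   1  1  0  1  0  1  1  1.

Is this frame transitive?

Transitive: no — w4 R w1 and w1 R w8, but not w4 R w8.

No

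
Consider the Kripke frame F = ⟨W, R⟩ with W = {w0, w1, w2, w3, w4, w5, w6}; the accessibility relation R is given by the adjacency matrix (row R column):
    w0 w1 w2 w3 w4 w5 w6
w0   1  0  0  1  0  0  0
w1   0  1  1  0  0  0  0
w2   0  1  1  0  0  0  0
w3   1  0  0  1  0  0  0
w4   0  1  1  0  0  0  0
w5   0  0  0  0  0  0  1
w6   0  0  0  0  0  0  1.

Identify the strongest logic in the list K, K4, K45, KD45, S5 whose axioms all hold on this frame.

KD45

Transitive (axiom 4): yes — every two-step R-path is closed by a direct edge.
Euclidean (axiom 5): yes — any two successors of a common world are R-related.
Serial (axiom D): yes — every world has a successor (e.g. w0 R w0).
Reflexive (axiom T): no — w4 is not related to itself.
So F validates K, K4, K45, KD45; S5 would additionally require R to be reflexive. The strongest is KD45.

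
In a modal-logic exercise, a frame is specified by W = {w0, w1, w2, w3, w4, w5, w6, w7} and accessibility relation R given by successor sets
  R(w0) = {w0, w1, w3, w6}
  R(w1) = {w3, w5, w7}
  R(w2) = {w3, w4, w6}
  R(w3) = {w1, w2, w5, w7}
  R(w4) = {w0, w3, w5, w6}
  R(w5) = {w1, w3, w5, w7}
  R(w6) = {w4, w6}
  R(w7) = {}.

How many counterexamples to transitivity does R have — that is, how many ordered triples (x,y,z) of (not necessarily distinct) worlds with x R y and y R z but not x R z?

Enumerating: (w0,w1,w5), (w0,w1,w7), (w0,w3,w2), (w0,w3,w5), (w0,w3,w7), (w0,w6,w4), (w1,w3,w1), (w1,w3,w2), (w1,w5,w1), (w2,w3,w1), (w2,w3,w2), (w2,w3,w5), … and 19 more.
Total: 31.

31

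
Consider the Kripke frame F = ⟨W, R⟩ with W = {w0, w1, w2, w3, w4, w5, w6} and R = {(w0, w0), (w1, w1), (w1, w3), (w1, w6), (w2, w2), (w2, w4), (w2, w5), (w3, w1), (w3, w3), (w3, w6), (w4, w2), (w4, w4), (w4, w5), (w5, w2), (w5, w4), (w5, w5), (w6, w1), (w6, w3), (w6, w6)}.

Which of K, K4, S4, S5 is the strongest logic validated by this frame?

Transitive (axiom 4): yes — every two-step R-path is closed by a direct edge.
Reflexive (axiom T): yes — every world is R-related to itself.
Euclidean (axiom 5): yes — any two successors of a common world are R-related.
So F validates K, K4, S4, S5. The strongest is S5.

S5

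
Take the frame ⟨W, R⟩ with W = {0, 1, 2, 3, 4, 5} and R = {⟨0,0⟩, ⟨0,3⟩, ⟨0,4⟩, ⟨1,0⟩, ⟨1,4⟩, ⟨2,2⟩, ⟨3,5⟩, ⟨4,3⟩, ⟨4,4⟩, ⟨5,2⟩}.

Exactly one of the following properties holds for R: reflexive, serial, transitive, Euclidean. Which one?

Reflexive: no — 1 is not related to itself.
Serial: yes — every world has a successor (e.g. 0 R 0).
Transitive: no — 0 R 3 and 3 R 5, but not 0 R 5.
Euclidean: no — 0 R 3 and 0 R 4, but not 3 R 4.
Only serial holds.

serial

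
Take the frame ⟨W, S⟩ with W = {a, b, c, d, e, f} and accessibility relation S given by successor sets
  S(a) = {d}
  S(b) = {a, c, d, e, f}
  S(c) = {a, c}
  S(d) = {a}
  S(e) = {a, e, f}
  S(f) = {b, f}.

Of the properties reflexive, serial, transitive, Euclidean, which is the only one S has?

serial

Reflexive: no — a is not related to itself.
Serial: yes — every world has a successor (e.g. a S d).
Transitive: no — c S a and a S d, but not c S d.
Euclidean: no — b S a and b S c, but not a S c.
Only serial holds.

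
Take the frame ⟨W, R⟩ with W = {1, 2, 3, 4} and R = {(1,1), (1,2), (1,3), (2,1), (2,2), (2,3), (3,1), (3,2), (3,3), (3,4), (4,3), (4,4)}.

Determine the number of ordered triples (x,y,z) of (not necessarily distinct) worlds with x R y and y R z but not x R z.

Enumerating: (1,3,4), (2,3,4), (4,3,1), (4,3,2).

4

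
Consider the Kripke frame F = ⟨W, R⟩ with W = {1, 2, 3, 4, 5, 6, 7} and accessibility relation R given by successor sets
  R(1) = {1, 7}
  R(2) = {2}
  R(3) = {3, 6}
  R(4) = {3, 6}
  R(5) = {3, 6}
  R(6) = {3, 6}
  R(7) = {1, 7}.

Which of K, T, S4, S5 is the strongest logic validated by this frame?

Reflexive (axiom T): no — 4 is not related to itself.
Transitive (axiom 4): yes — every two-step R-path is closed by a direct edge.
Euclidean (axiom 5): yes — any two successors of a common world are R-related.
So F validates K; T would additionally require R to be reflexive. The strongest is K.

K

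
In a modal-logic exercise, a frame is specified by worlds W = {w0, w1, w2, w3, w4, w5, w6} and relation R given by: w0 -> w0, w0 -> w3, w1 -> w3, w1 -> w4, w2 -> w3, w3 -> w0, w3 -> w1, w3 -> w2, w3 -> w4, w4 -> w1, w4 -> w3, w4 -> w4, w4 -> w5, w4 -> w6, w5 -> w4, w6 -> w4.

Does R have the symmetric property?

Symmetric: yes — every pair in R has its reverse in R.

Yes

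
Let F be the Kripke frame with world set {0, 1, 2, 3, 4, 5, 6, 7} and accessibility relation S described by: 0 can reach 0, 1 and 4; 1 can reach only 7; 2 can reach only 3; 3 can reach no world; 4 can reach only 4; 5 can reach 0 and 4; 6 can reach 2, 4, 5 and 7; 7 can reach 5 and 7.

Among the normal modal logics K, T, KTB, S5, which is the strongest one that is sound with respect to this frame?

Reflexive (axiom T): no — 1 is not related to itself.
Symmetric (axiom B): no — 0 S 1 but not 1 S 0.
Euclidean (axiom 5): no — 0 S 1 and 0 S 4, but not 1 S 4.
So F validates K; T would additionally require S to be reflexive. The strongest is K.

K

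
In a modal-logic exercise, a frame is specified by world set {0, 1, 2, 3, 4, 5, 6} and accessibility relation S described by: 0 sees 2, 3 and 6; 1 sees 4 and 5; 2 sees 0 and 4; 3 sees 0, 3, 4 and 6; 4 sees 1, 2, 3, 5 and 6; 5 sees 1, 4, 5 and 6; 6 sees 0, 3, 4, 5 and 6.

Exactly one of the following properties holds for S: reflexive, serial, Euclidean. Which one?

serial

Reflexive: no — 0 is not related to itself.
Serial: yes — every world has a successor (e.g. 0 S 2).
Euclidean: no — 0 S 2 and 0 S 3, but not 2 S 3.
Only serial holds.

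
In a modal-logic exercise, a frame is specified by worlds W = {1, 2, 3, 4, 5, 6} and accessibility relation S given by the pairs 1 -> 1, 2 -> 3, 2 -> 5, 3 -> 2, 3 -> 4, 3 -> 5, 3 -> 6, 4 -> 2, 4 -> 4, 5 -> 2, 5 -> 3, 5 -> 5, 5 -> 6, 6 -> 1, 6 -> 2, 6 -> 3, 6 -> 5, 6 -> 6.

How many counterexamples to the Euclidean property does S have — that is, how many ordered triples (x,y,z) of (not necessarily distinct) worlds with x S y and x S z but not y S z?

23

Enumerating: (2,3,3), (3,2,2), (3,2,4), (3,2,6), (3,4,5), (3,4,6), (3,5,4), (3,6,4), (4,2,2), (4,2,4), (5,2,2), (5,2,6), … and 11 more.
Total: 23.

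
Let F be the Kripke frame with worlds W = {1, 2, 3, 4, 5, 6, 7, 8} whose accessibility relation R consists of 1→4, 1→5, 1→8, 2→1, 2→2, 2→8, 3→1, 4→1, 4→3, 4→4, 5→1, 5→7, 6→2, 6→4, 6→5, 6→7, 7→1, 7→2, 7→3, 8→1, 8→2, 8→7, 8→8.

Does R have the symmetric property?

No

Symmetric: no — 2 R 1 but not 1 R 2.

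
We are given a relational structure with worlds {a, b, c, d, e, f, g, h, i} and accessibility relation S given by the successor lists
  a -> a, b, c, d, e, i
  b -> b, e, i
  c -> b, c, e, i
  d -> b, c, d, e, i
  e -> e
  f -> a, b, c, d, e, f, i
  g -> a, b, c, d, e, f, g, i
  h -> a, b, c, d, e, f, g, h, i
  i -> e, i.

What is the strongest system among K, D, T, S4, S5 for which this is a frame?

Serial (axiom D): yes — every world has a successor (e.g. a S a).
Reflexive (axiom T): yes — every world is S-related to itself.
Transitive (axiom 4): yes — every two-step S-path is closed by a direct edge.
Euclidean (axiom 5): no — a S b and a S c, but not b S c.
So F validates K, D, T, S4; S5 would additionally require S to be Euclidean. The strongest is S4.

S4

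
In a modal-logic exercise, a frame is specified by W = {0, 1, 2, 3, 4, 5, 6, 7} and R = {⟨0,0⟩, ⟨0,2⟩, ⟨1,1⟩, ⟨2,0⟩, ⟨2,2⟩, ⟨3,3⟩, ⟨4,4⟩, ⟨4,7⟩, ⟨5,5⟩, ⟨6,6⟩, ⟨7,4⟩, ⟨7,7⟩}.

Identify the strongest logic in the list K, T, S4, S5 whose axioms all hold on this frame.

Reflexive (axiom T): yes — every world is R-related to itself.
Transitive (axiom 4): yes — every two-step R-path is closed by a direct edge.
Euclidean (axiom 5): yes — any two successors of a common world are R-related.
So F validates K, T, S4, S5. The strongest is S5.

S5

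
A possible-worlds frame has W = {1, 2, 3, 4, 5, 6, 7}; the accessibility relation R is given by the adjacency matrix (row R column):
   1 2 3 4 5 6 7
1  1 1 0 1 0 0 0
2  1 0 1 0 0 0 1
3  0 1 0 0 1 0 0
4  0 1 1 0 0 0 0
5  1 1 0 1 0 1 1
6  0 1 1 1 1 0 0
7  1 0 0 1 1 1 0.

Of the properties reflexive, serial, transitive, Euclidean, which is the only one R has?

serial

Reflexive: no — 2 is not related to itself.
Serial: yes — every world has a successor (e.g. 1 R 1).
Transitive: no — 1 R 2 and 2 R 3, but not 1 R 3.
Euclidean: no — 1 R 2 and 1 R 4, but not 2 R 4.
Only serial holds.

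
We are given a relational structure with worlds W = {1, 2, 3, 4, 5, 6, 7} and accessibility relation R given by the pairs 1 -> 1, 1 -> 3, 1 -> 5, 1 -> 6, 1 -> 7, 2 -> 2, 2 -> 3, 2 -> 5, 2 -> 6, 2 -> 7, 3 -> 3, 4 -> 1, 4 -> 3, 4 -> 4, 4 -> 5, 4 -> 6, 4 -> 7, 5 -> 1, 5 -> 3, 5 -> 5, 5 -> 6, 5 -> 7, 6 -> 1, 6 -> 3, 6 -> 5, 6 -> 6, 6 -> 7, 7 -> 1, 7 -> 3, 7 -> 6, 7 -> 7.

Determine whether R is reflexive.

Reflexive: yes — every world is R-related to itself.

Yes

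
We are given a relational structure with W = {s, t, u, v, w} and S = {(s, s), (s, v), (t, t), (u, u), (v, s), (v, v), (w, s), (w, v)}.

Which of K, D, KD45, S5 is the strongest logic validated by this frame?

KD45

Serial (axiom D): yes — every world has a successor (e.g. s S s).
Euclidean (axiom 5): yes — any two successors of a common world are S-related.
Transitive (axiom 4): yes — every two-step S-path is closed by a direct edge.
Reflexive (axiom T): no — w is not related to itself.
So F validates K, D, KD45; S5 would additionally require S to be reflexive. The strongest is KD45.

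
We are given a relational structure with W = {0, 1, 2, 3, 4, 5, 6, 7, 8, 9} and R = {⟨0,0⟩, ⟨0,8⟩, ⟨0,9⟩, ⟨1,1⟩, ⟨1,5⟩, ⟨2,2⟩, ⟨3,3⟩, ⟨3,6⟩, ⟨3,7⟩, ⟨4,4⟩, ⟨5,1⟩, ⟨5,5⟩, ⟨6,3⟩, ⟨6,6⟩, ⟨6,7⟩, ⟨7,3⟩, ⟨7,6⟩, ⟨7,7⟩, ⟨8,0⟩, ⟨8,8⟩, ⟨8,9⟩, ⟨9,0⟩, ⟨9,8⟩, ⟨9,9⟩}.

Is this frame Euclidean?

Yes

Euclidean: yes — any two successors of a common world are R-related.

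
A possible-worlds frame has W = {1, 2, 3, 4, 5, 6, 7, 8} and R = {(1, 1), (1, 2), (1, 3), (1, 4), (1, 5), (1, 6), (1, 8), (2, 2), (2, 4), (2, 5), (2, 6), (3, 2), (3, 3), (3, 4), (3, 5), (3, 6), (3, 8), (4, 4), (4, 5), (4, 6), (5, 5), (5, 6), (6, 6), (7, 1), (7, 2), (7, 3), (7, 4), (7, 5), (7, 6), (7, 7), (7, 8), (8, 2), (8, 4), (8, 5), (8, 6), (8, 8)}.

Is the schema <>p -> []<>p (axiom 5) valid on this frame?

No

The schema 5 characterises exactly the Euclidean frames.
Euclidean: no — 1 R 2 and 1 R 3, but not 2 R 3.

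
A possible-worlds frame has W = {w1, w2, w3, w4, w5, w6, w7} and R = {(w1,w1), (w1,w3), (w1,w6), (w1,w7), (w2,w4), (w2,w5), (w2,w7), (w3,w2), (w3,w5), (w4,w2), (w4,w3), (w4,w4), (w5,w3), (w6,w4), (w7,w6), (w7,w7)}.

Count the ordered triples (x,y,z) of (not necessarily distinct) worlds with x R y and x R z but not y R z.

27

Enumerating: (w1,w3,w1), (w1,w3,w3), (w1,w3,w6), (w1,w3,w7), (w1,w6,w1), (w1,w6,w3), (w1,w6,w6), (w1,w6,w7), (w1,w7,w1), (w1,w7,w3), (w2,w4,w5), (w2,w4,w7), … and 15 more.
Total: 27.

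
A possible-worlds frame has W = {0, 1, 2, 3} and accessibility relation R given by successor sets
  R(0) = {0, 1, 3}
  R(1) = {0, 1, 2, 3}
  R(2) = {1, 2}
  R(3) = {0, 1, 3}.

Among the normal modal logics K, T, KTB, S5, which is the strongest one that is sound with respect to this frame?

KTB

Reflexive (axiom T): yes — every world is R-related to itself.
Symmetric (axiom B): yes — every pair in R has its reverse in R.
Euclidean (axiom 5): no — 1 R 0 and 1 R 2, but not 0 R 2.
So F validates K, T, KTB; S5 would additionally require R to be Euclidean. The strongest is KTB.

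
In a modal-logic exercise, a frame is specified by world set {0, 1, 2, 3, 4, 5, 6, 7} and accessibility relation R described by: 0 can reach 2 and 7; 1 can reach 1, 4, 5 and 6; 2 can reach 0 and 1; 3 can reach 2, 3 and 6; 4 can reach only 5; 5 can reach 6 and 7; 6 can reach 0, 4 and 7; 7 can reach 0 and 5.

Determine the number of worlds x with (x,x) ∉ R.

6

Enumerating: 0, 2, 4, 5, 6, 7.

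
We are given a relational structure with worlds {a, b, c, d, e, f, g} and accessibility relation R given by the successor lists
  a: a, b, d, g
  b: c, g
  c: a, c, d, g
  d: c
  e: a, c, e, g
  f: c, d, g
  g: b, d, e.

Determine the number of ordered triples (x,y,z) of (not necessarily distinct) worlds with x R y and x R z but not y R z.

Enumerating: (a,b,a), (a,b,b), (a,b,d), (a,d,a), (a,d,b), (a,d,d), (a,d,g), (a,g,a), (a,g,g), (b,g,c), (b,g,g), (c,a,c), … and 24 more.
Total: 36.

36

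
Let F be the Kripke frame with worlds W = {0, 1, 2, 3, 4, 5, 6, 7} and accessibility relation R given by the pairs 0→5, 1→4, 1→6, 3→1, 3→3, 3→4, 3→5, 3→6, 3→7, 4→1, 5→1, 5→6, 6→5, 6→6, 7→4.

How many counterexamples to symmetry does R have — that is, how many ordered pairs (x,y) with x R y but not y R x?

Enumerating: (0,5), (1,6), (3,1), (3,4), (3,5), (3,6), (3,7), (5,1), (7,4).

9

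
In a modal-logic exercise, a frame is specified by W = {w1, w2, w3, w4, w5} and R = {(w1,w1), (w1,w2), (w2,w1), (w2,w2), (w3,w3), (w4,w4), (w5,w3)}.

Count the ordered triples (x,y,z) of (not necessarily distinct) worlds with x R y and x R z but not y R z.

0

R is Euclidean; there are no such tuples.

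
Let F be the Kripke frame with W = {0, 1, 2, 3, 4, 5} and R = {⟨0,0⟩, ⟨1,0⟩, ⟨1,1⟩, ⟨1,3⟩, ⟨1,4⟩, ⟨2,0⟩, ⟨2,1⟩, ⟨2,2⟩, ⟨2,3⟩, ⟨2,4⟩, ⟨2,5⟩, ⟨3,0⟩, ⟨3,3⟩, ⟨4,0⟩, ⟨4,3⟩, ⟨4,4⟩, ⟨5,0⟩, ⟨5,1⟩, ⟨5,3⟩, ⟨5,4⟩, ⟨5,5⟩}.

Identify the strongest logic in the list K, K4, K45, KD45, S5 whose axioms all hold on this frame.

Transitive (axiom 4): yes — every two-step R-path is closed by a direct edge.
Euclidean (axiom 5): no — 1 R 0 and 1 R 3, but not 0 R 3.
Serial (axiom D): yes — every world has a successor (e.g. 0 R 0).
Reflexive (axiom T): yes — every world is R-related to itself.
So F validates K, K4; K45 would additionally require R to be Euclidean. The strongest is K4.

K4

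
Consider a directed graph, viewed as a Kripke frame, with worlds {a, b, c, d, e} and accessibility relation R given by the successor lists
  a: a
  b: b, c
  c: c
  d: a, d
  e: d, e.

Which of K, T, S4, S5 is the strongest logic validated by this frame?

T

Reflexive (axiom T): yes — every world is R-related to itself.
Transitive (axiom 4): no — e R d and d R a, but not e R a.
Euclidean (axiom 5): no — b R c and b R b, but not c R b.
So F validates K, T; S4 would additionally require R to be transitive. The strongest is T.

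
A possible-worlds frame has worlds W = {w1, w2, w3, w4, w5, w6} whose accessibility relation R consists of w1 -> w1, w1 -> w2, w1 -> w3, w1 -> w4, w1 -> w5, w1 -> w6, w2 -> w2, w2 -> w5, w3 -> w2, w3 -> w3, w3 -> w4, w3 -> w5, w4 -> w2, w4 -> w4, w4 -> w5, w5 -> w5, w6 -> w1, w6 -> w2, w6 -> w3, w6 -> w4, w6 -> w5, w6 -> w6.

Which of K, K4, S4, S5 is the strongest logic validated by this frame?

Transitive (axiom 4): yes — every two-step R-path is closed by a direct edge.
Reflexive (axiom T): yes — every world is R-related to itself.
Euclidean (axiom 5): no — w1 R w2 and w1 R w3, but not w2 R w3.
So F validates K, K4, S4; S5 would additionally require R to be Euclidean. The strongest is S4.

S4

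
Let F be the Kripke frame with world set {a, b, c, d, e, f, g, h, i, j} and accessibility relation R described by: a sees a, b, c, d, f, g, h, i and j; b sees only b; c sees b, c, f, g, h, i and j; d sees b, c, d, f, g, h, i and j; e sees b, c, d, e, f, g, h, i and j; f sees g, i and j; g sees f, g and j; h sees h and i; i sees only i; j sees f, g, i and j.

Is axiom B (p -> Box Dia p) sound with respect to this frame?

No

The schema B characterises exactly the symmetric frames.
Symmetric: no — a R b but not b R a.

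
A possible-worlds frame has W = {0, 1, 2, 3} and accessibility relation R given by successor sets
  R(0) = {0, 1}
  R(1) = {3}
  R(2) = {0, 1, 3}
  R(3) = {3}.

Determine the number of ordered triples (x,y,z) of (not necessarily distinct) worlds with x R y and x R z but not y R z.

7

Enumerating: (0,1,0), (0,1,1), (2,0,3), (2,1,0), (2,1,1), (2,3,0), (2,3,1).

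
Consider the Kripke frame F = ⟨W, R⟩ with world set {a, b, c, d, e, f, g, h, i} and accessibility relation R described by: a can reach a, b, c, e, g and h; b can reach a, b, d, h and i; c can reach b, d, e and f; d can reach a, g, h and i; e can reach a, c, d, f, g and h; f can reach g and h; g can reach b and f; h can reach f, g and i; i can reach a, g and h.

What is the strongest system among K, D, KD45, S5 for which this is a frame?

Serial (axiom D): yes — every world has a successor (e.g. a R a).
Euclidean (axiom 5): no — a R b and a R c, but not b R c.
Transitive (axiom 4): no — a R b and b R d, but not a R d.
Reflexive (axiom T): no — c is not related to itself.
So F validates K, D; KD45 would additionally require R to be Euclidean and transitive. The strongest is D.

D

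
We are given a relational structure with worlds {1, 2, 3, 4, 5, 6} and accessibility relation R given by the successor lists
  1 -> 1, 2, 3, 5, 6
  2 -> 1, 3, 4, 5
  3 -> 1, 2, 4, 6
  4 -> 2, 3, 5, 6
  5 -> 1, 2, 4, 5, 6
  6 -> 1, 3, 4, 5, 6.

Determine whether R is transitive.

Transitive: no — 1 R 2 and 2 R 4, but not 1 R 4.

No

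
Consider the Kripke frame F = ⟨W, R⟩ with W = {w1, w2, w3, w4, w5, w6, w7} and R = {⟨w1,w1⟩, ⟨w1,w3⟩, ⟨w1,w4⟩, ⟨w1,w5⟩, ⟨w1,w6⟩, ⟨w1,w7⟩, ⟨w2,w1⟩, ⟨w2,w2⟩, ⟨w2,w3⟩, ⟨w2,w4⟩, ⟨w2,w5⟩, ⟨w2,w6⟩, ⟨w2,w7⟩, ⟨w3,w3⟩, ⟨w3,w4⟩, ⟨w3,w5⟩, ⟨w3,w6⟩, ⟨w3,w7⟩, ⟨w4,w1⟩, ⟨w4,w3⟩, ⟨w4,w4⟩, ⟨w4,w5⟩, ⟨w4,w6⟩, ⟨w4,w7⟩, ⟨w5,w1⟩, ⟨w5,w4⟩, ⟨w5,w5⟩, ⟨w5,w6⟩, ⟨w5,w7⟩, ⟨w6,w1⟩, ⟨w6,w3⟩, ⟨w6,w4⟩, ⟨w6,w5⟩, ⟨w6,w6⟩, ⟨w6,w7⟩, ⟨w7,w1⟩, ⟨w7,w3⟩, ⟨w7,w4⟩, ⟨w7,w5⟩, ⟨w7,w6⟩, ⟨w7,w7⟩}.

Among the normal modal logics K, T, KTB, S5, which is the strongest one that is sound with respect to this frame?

Reflexive (axiom T): yes — every world is R-related to itself.
Symmetric (axiom B): no — w1 R w3 but not w3 R w1.
Euclidean (axiom 5): no — w1 R w5 and w1 R w3, but not w5 R w3.
So F validates K, T; KTB would additionally require R to be symmetric. The strongest is T.

T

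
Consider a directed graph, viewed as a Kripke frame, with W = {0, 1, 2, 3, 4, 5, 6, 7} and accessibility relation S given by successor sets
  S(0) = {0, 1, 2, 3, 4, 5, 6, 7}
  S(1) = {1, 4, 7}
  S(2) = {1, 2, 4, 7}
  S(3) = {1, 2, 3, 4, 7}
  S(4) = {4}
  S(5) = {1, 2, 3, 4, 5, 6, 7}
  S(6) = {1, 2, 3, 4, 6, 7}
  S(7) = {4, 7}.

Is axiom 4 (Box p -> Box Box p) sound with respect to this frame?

The schema 4 characterises exactly the transitive frames.
Transitive: yes — every two-step S-path is closed by a direct edge.

Yes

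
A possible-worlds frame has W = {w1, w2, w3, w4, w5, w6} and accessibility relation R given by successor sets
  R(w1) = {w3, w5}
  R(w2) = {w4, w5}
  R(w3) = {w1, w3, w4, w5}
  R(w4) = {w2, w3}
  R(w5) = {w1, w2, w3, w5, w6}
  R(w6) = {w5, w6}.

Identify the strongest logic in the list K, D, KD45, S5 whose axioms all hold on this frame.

Serial (axiom D): yes — every world has a successor (e.g. w1 R w3).
Euclidean (axiom 5): no — w2 R w4 and w2 R w5, but not w4 R w5.
Transitive (axiom 4): no — w1 R w3 and w3 R w4, but not w1 R w4.
Reflexive (axiom T): no — w1 is not related to itself.
So F validates K, D; KD45 would additionally require R to be Euclidean and transitive. The strongest is D.

D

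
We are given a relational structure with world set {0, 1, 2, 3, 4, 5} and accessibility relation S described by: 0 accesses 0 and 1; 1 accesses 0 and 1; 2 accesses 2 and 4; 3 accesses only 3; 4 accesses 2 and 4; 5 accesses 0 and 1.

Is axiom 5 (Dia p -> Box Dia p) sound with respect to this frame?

Yes

By correspondence theory, 5 is valid on a frame iff S is Euclidean.
Euclidean: yes — any two successors of a common world are S-related.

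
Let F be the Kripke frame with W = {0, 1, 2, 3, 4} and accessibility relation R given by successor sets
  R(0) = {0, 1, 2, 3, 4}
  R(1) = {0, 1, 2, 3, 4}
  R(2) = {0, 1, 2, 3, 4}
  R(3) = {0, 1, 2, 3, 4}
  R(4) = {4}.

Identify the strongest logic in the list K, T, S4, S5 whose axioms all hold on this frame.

S4

Reflexive (axiom T): yes — every world is R-related to itself.
Transitive (axiom 4): yes — every two-step R-path is closed by a direct edge.
Euclidean (axiom 5): no — 0 R 4 and 0 R 1, but not 4 R 1.
So F validates K, T, S4; S5 would additionally require R to be Euclidean. The strongest is S4.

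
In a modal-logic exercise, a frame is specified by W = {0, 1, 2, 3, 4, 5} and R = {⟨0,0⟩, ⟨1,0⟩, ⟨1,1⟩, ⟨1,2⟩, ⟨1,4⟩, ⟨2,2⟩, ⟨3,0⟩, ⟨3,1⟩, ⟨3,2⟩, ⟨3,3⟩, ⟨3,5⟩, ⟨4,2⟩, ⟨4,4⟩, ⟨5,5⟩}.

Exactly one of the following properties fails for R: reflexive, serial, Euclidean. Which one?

Reflexive: yes — every world is R-related to itself.
Serial: yes — every world has a successor (e.g. 0 R 0).
Euclidean: no — 1 R 0 and 1 R 2, but not 0 R 2.
Only Euclidean fails.

Euclidean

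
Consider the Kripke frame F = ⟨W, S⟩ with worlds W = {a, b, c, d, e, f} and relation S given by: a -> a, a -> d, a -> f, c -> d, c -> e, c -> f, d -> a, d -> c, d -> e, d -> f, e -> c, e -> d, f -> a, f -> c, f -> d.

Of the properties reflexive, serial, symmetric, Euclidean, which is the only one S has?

symmetric

Reflexive: no — b is not related to itself.
Serial: no — b has no S-successor.
Symmetric: yes — every pair in S has its reverse in S.
Euclidean: no — c S e and c S f, but not e S f.
Only symmetric holds.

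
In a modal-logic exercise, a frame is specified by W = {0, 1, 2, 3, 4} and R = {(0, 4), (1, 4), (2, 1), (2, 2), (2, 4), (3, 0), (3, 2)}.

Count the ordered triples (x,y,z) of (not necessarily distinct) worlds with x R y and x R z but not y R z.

10

Enumerating: (0,4,4), (1,4,4), (2,1,1), (2,1,2), (2,4,1), (2,4,2), (2,4,4), (3,0,0), (3,0,2), (3,2,0).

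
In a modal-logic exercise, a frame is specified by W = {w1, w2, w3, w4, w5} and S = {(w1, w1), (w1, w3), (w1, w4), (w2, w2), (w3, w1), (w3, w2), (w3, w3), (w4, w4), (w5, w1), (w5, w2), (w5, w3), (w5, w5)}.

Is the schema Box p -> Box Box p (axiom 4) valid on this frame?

No

By correspondence theory, 4 is valid on a frame iff S is transitive.
Transitive: no — w1 S w3 and w3 S w2, but not w1 S w2.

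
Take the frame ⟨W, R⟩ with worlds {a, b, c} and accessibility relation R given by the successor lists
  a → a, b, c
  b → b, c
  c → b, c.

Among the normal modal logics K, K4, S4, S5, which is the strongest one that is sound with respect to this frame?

Transitive (axiom 4): yes — every two-step R-path is closed by a direct edge.
Reflexive (axiom T): yes — every world is R-related to itself.
Euclidean (axiom 5): no — a R b and a R a, but not b R a.
So F validates K, K4, S4; S5 would additionally require R to be Euclidean. The strongest is S4.

S4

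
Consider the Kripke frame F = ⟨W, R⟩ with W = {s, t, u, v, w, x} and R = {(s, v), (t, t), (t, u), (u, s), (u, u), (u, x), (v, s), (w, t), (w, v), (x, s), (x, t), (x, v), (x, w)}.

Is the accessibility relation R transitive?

No

Transitive: no — t R u and u R s, but not t R s.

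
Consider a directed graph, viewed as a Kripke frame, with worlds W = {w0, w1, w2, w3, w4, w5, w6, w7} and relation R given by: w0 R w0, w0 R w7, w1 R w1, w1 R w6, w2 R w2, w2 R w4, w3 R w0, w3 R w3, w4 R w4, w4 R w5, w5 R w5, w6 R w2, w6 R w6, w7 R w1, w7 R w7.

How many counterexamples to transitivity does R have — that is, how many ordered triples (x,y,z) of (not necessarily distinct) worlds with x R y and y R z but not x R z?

Enumerating: (w0,w7,w1), (w1,w6,w2), (w2,w4,w5), (w3,w0,w7), (w6,w2,w4), (w7,w1,w6).

6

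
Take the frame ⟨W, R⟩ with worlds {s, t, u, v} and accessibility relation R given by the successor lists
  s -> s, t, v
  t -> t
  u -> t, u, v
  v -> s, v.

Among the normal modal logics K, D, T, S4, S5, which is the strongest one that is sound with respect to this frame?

T

Serial (axiom D): yes — every world has a successor (e.g. s R s).
Reflexive (axiom T): yes — every world is R-related to itself.
Transitive (axiom 4): no — u R v and v R s, but not u R s.
Euclidean (axiom 5): no — s R t and s R v, but not t R v.
So F validates K, D, T; S4 would additionally require R to be transitive. The strongest is T.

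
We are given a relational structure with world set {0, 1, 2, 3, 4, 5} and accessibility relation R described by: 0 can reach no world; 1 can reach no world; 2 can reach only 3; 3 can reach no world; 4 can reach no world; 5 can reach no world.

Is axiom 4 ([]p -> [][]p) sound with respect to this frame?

The schema 4 characterises exactly the transitive frames.
Transitive: yes — every two-step R-path is closed by a direct edge.

Yes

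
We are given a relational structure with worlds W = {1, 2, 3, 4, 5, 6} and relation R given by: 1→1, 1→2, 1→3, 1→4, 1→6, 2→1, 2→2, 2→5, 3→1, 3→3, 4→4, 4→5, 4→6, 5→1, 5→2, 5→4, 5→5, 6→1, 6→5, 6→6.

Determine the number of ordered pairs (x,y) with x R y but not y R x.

4

Enumerating: (1,4), (4,6), (5,1), (6,5).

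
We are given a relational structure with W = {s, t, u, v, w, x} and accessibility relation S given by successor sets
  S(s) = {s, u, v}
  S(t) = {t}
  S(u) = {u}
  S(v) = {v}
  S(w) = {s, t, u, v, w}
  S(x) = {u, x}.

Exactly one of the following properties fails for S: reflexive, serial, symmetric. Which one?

Reflexive: yes — every world is S-related to itself.
Serial: yes — every world has a successor (e.g. s S s).
Symmetric: no — s S u but not u S s.
Only symmetric fails.

symmetric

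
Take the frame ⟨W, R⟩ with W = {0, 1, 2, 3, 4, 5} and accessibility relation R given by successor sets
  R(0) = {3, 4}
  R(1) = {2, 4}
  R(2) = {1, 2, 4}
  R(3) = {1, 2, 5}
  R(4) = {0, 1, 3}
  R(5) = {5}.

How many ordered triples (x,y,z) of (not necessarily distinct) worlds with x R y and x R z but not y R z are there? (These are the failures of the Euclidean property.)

Enumerating: (0,3,3), (0,3,4), (0,4,4), (1,4,2), (1,4,4), (2,1,1), (2,4,2), (2,4,4), (3,1,1), (3,1,5), (3,2,5), (3,5,1), … and 8 more.
Total: 20.

20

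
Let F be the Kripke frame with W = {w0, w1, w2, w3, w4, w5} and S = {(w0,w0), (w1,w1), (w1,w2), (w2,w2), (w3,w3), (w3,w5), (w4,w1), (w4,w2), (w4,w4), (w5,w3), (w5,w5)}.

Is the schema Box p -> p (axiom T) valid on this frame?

The schema T characterises exactly the reflexive frames.
Reflexive: yes — every world is S-related to itself.

Yes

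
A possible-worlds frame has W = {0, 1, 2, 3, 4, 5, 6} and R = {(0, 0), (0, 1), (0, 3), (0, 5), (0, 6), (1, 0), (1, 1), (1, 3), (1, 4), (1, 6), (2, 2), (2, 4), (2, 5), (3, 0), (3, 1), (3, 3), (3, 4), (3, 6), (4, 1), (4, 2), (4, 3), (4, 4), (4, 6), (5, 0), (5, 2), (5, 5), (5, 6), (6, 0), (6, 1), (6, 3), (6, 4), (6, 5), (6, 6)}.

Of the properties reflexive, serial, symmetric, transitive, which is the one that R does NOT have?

transitive

Reflexive: yes — every world is R-related to itself.
Serial: yes — every world has a successor (e.g. 0 R 0).
Symmetric: yes — every pair in R has its reverse in R.
Transitive: no — 0 R 1 and 1 R 4, but not 0 R 4.
Only transitive fails.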